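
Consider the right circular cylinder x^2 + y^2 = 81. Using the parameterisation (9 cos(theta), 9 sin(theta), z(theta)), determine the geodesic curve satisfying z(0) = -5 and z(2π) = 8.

Parameterise the cylinder of radius R = 9 as
    r(θ) = (9 cos θ, 9 sin θ, z(θ)).
The arc-length element is
    ds = sqrt(81 + (dz/dθ)^2) dθ,
so the Lagrangian is L = sqrt(81 + z'^2).
L depends on z' only, not on z or θ, so ∂L/∂z = 0 and
    ∂L/∂z' = z' / sqrt(81 + z'^2).
The Euler-Lagrange equation gives
    d/dθ( z' / sqrt(81 + z'^2) ) = 0,
so z' is constant. Integrating once:
    z(θ) = a θ + b,
a helix on the cylinder (a straight line when the cylinder is unrolled). The constants a, b are determined by the endpoint conditions.
With endpoint conditions z(0) = -5 and z(2π) = 8: from z(0) = b we get b = -5, and a·2π + -5 = 8 gives a = 13/(2π), so
    z(θ) = (13/(2π)) θ − 5.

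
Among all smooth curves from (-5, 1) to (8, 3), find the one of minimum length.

Arc-length functional: J[y] = ∫ sqrt(1 + (y')^2) dx.
Lagrangian L = sqrt(1 + (y')^2) has no explicit y dependence, so ∂L/∂y = 0 and the Euler-Lagrange equation gives
    d/dx( y' / sqrt(1 + (y')^2) ) = 0  ⇒  y' / sqrt(1 + (y')^2) = const.
Hence y' is constant, so y(x) is affine.
Fitting the endpoints (-5, 1) and (8, 3):
    slope m = (3 − 1) / (8 − (-5)) = 2/13,
    intercept c = 1 − m·(-5) = 23/13.
Extremal: y(x) = (2/13) x + 23/13.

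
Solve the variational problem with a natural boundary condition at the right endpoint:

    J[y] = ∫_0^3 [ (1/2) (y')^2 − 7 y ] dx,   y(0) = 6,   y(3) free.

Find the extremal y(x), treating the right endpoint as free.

The Lagrangian L = (1/2) (y')^2 − 7 y gives
    ∂L/∂y = −7,   ∂L/∂y' = y'.
Euler-Lagrange: d/dx(y') − (−7) = 0, i.e. y'' + 7 = 0, so
    y(x) = −(7/2) x^2 + C1 x + C2.
Fixed left endpoint y(0) = 6 ⇒ C2 = 6.
The right endpoint x = 3 is free, so the natural (transversality) condition is ∂L/∂y' |_{x=3} = 0, i.e. y'(3) = 0.
Compute y'(x) = −7 x + C1, so y'(3) = −21 + C1 = 0 ⇒ C1 = 21.
Therefore the extremal is
    y(x) = −(7/2) x^2 + 21 x + 6.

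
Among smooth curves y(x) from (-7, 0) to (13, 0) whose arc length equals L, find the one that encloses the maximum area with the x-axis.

Set up the augmented Lagrangian using a multiplier λ for the length constraint:
    F(y, y') = y − λ sqrt(1 + y'^2).
F has no explicit x dependence, so the Beltrami identity yields a first integral
    F − y' ∂F/∂y' = C.
Compute ∂F/∂y' = −λ y' / sqrt(1 + y'^2). Then
    y − λ sqrt(1 + y'^2) + λ y'^2 / sqrt(1 + y'^2) = C
    ⇒  y − λ / sqrt(1 + y'^2) = C.
Solving for y' and integrating gives
    (x − a)^2 + (y − b)^2 = λ^2,
a circular arc of radius λ. The constants a, b are determined by the endpoint conditions y(-7) = y(13) = 0, and λ is fixed implicitly by the length constraint
    ∫_{-7}^{13} sqrt(1 + y'^2) dx = L.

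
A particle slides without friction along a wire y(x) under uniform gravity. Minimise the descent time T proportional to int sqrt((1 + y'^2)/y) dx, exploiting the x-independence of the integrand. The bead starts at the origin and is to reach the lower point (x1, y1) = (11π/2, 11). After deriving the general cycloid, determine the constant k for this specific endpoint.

The Lagrangian L = sqrt((1 + y'^2) / y) has no explicit x dependence, so the Beltrami identity applies:
    L − y' ∂L/∂y' = C.
Compute ∂L/∂y' = y' / sqrt(y (1 + y'^2)).
Substitute:
    sqrt((1 + y'^2)/y) − y'·y' / sqrt(y (1 + y'^2))
    = (1 + y'^2) / sqrt(y (1 + y'^2)) − y'^2 / sqrt(y (1 + y'^2))
    = 1 / sqrt(y (1 + y'^2)) = C.
Squaring and rearranging gives the first integral
    y (1 + y'^2) = 1/C^2 =: k   (constant).
Solving this first-order ODE by the substitution
    y = (k/2)(1 − cos θ)
yields the cycloid parameterisation
    x(θ) = (k/2)(θ − sin θ),   y(θ) = (k/2)(1 − cos θ).
The constant k is fixed by the endpoint condition.
Now fit the given lower endpoint (x1, y1) = (11π/2, 11). At the bottom of the first arch (θ = π), the parametric equations give
    y(π) = (k/2)(1 − cos π) = k,
    x(π) = (k/2)(π − sin π) = kπ/2.
Matching y(π) = 11 gives k = 11, consistent with x(π) = 11π/2. Therefore the specific cycloid is
    x(θ) = (11/2)(θ − sin θ),   y(θ) = (11/2)(1 − cos θ).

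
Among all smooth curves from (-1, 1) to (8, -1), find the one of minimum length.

Arc-length functional: J[y] = ∫ sqrt(1 + (y')^2) dx.
Lagrangian L = sqrt(1 + (y')^2) has no explicit y dependence, so ∂L/∂y = 0 and the Euler-Lagrange equation gives
    d/dx( y' / sqrt(1 + (y')^2) ) = 0  ⇒  y' / sqrt(1 + (y')^2) = const.
Hence y' is constant, so y(x) is affine.
Fitting the endpoints (-1, 1) and (8, -1):
    slope m = ((-1) − 1) / (8 − (-1)) = -2/9,
    intercept c = 1 − m·(-1) = 7/9.
Extremal: y(x) = (-2/9) x + 7/9.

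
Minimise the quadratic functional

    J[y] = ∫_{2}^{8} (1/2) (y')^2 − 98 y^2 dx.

The Lagrangian is L = (1/2) (y')^2 − 98 y^2.
Compute ∂L/∂y = -196y, ∂L/∂y' = y'.
The Euler-Lagrange equation d/dx(∂L/∂y') − ∂L/∂y = 0 reduces to
    y'' + 196 y = 0.
Its general solution is
    y(x) = A sin(14x) + B cos(14x),
with A, B fixed by the endpoint conditions.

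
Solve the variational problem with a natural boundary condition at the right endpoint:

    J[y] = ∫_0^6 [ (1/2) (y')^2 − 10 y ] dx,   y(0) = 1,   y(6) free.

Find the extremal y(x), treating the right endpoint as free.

The Lagrangian L = (1/2) (y')^2 − 10 y gives
    ∂L/∂y = −10,   ∂L/∂y' = y'.
Euler-Lagrange: d/dx(y') − (−10) = 0, i.e. y'' + 10 = 0, so
    y(x) = −(10/2) x^2 + C1 x + C2.
Fixed left endpoint y(0) = 1 ⇒ C2 = 1.
The right endpoint x = 6 is free, so the natural (transversality) condition is ∂L/∂y' |_{x=6} = 0, i.e. y'(6) = 0.
Compute y'(x) = −10 x + C1, so y'(6) = −60 + C1 = 0 ⇒ C1 = 60.
Therefore the extremal is
    y(x) = −5 x^2 + 60 x + 1.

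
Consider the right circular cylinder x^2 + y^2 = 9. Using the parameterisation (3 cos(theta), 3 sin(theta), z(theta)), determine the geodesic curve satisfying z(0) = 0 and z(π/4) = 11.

Parameterise the cylinder of radius R = 3 as
    r(θ) = (3 cos θ, 3 sin θ, z(θ)).
The arc-length element is
    ds = sqrt(9 + (dz/dθ)^2) dθ,
so the Lagrangian is L = sqrt(9 + z'^2).
L depends on z' only, not on z or θ, so ∂L/∂z = 0 and
    ∂L/∂z' = z' / sqrt(9 + z'^2).
The Euler-Lagrange equation gives
    d/dθ( z' / sqrt(9 + z'^2) ) = 0,
so z' is constant. Integrating once:
    z(θ) = a θ + b,
a helix on the cylinder (a straight line when the cylinder is unrolled). The constants a, b are determined by the endpoint conditions.
With endpoint conditions z(0) = 0 and z(π/4) = 11: from z(0) = b we get b = 0, and a·π/4 + 0 = 11 gives a = 44/π, so
    z(θ) = (44/π) θ.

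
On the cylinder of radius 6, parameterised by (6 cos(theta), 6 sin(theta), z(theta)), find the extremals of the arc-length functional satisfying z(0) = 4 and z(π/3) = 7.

Parameterise the cylinder of radius R = 6 as
    r(θ) = (6 cos θ, 6 sin θ, z(θ)).
The arc-length element is
    ds = sqrt(36 + (dz/dθ)^2) dθ,
so the Lagrangian is L = sqrt(36 + z'^2).
L depends on z' only, not on z or θ, so ∂L/∂z = 0 and
    ∂L/∂z' = z' / sqrt(36 + z'^2).
The Euler-Lagrange equation gives
    d/dθ( z' / sqrt(36 + z'^2) ) = 0,
so z' is constant. Integrating once:
    z(θ) = a θ + b,
a helix on the cylinder (a straight line when the cylinder is unrolled). The constants a, b are determined by the endpoint conditions.
With endpoint conditions z(0) = 4 and z(π/3) = 7: from z(0) = b we get b = 4, and a·π/3 + 4 = 7 gives a = 9/π, so
    z(θ) = (9/π) θ + 4.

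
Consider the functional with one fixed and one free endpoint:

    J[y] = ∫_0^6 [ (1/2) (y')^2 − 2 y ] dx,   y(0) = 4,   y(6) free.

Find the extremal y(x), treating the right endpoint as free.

The Lagrangian L = (1/2) (y')^2 − 2 y gives
    ∂L/∂y = −2,   ∂L/∂y' = y'.
Euler-Lagrange: d/dx(y') − (−2) = 0, i.e. y'' + 2 = 0, so
    y(x) = −(2/2) x^2 + C1 x + C2.
Fixed left endpoint y(0) = 4 ⇒ C2 = 4.
The right endpoint x = 6 is free, so the natural (transversality) condition is ∂L/∂y' |_{x=6} = 0, i.e. y'(6) = 0.
Compute y'(x) = −2 x + C1, so y'(6) = −12 + C1 = 0 ⇒ C1 = 12.
Therefore the extremal is
    y(x) = −x^2 + 12 x + 4.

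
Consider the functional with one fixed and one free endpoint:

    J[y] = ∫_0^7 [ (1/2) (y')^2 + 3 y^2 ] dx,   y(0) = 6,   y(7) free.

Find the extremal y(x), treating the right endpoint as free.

The Lagrangian L = (1/2) (y')^2 + 3 y^2 gives
    ∂L/∂y = 6 y,   ∂L/∂y' = y'.
Euler-Lagrange: y'' − 6 y = 0.
With k = sqrt(6), the general solution is
    y(x) = A cosh(sqrt(6) x) + B sinh(sqrt(6) x).
Fixed left endpoint y(0) = 6 ⇒ A = 6.
The right endpoint x = 7 is free, so the natural (transversality) condition is ∂L/∂y' |_{x=7} = 0, i.e. y'(7) = 0.
Compute y'(x) = A k sinh(k x) + B k cosh(k x), so
    y'(7) = A k sinh(k·7) + B k cosh(k·7) = 0
    ⇒ B = −A tanh(k·7) = − 6 tanh(sqrt(6)·7).
Therefore the extremal is
    y(x) = 6 cosh(sqrt(6) x) − 6 tanh(sqrt(6)·7) sinh(sqrt(6) x).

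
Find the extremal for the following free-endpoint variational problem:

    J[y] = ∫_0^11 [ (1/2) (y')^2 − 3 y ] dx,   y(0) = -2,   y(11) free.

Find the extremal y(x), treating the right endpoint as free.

The Lagrangian L = (1/2) (y')^2 − 3 y gives
    ∂L/∂y = −3,   ∂L/∂y' = y'.
Euler-Lagrange: d/dx(y') − (−3) = 0, i.e. y'' + 3 = 0, so
    y(x) = −(3/2) x^2 + C1 x + C2.
Fixed left endpoint y(0) = -2 ⇒ C2 = -2.
The right endpoint x = 11 is free, so the natural (transversality) condition is ∂L/∂y' |_{x=11} = 0, i.e. y'(11) = 0.
Compute y'(x) = −3 x + C1, so y'(11) = −33 + C1 = 0 ⇒ C1 = 33.
Therefore the extremal is
    y(x) = −(3/2) x^2 + 33 x − 2.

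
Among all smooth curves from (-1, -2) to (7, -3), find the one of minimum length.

Arc-length functional: J[y] = ∫ sqrt(1 + (y')^2) dx.
Lagrangian L = sqrt(1 + (y')^2) has no explicit y dependence, so ∂L/∂y = 0 and the Euler-Lagrange equation gives
    d/dx( y' / sqrt(1 + (y')^2) ) = 0  ⇒  y' / sqrt(1 + (y')^2) = const.
Hence y' is constant, so y(x) is affine.
Fitting the endpoints (-1, -2) and (7, -3):
    slope m = ((-3) − (-2)) / (7 − (-1)) = -1/8,
    intercept c = (-2) − m·(-1) = -17/8.
Extremal: y(x) = (-1/8) x - 17/8.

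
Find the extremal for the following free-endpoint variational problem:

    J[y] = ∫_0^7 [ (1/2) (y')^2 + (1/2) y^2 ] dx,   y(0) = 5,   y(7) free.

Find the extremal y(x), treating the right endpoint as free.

The Lagrangian L = (1/2) (y')^2 + (1/2) y^2 gives
    ∂L/∂y = 1 y,   ∂L/∂y' = y'.
Euler-Lagrange: y'' − y = 0.
With k = 1, the general solution is
    y(x) = A cosh(x) + B sinh(x).
Fixed left endpoint y(0) = 5 ⇒ A = 5.
The right endpoint x = 7 is free, so the natural (transversality) condition is ∂L/∂y' |_{x=7} = 0, i.e. y'(7) = 0.
Compute y'(x) = A k sinh(k x) + B k cosh(k x), so
    y'(7) = A k sinh(k·7) + B k cosh(k·7) = 0
    ⇒ B = −A tanh(k·7) = − 5 tanh(1·7).
Therefore the extremal is
    y(x) = 5 cosh(1 x) − 5 tanh(1·7) sinh(1 x).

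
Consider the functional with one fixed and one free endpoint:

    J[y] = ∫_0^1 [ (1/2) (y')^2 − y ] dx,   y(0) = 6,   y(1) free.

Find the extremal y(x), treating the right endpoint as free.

The Lagrangian L = (1/2) (y')^2 − y gives
    ∂L/∂y = −1,   ∂L/∂y' = y'.
Euler-Lagrange: d/dx(y') − (−1) = 0, i.e. y'' + 1 = 0, so
    y(x) = −(1/2) x^2 + C1 x + C2.
Fixed left endpoint y(0) = 6 ⇒ C2 = 6.
The right endpoint x = 1 is free, so the natural (transversality) condition is ∂L/∂y' |_{x=1} = 0, i.e. y'(1) = 0.
Compute y'(x) = −1 x + C1, so y'(1) = −1 + C1 = 0 ⇒ C1 = 1.
Therefore the extremal is
    y(x) = −x^2/2 + x + 6.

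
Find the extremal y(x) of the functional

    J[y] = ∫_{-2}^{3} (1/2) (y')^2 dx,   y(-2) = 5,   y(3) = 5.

The Lagrangian is L = (1/2) (y')^2.
Compute ∂L/∂y = 0, ∂L/∂y' = y'.
The Euler-Lagrange equation d/dx(∂L/∂y') − ∂L/∂y = 0 reduces to
    y'' = 0.
Its general solution is
    y(x) = A x + B,
with A, B fixed by the endpoint conditions.
Applying the endpoint conditions y(-2) = 5 and y(3) = 5: solve A·-2 + B = 5 and A·3 + B = 5. Subtracting gives A(3 − -2) = 5 − 5, so A = 0, and B = 5 − A·-2 = 5. Therefore
    y(x) = 5.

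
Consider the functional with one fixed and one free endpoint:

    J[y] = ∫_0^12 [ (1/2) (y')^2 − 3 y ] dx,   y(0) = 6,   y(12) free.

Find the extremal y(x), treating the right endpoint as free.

The Lagrangian L = (1/2) (y')^2 − 3 y gives
    ∂L/∂y = −3,   ∂L/∂y' = y'.
Euler-Lagrange: d/dx(y') − (−3) = 0, i.e. y'' + 3 = 0, so
    y(x) = −(3/2) x^2 + C1 x + C2.
Fixed left endpoint y(0) = 6 ⇒ C2 = 6.
The right endpoint x = 12 is free, so the natural (transversality) condition is ∂L/∂y' |_{x=12} = 0, i.e. y'(12) = 0.
Compute y'(x) = −3 x + C1, so y'(12) = −36 + C1 = 0 ⇒ C1 = 36.
Therefore the extremal is
    y(x) = −(3/2) x^2 + 36 x + 6.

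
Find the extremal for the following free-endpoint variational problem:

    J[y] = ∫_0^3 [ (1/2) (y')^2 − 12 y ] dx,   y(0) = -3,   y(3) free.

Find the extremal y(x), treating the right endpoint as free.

The Lagrangian L = (1/2) (y')^2 − 12 y gives
    ∂L/∂y = −12,   ∂L/∂y' = y'.
Euler-Lagrange: d/dx(y') − (−12) = 0, i.e. y'' + 12 = 0, so
    y(x) = −(12/2) x^2 + C1 x + C2.
Fixed left endpoint y(0) = -3 ⇒ C2 = -3.
The right endpoint x = 3 is free, so the natural (transversality) condition is ∂L/∂y' |_{x=3} = 0, i.e. y'(3) = 0.
Compute y'(x) = −12 x + C1, so y'(3) = −36 + C1 = 0 ⇒ C1 = 36.
Therefore the extremal is
    y(x) = −6 x^2 + 36 x − 3.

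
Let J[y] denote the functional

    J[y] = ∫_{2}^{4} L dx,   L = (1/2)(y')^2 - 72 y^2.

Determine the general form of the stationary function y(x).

The Lagrangian is L = (1/2)(y')^2 - 72 y^2.
∂L/∂y = -144y.
∂L/∂y' = y'.
The Euler-Lagrange equation d/dx(∂L/∂y') − ∂L/∂y = 0 becomes:
    y'' + 144 y = 0
General solution: y(x) = A sin(12x) + B cos(12x), where A and B are arbitrary constants fixed by the endpoint conditions.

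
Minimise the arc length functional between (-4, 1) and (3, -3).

Arc-length functional: J[y] = ∫ sqrt(1 + (y')^2) dx.
Lagrangian L = sqrt(1 + (y')^2) has no explicit y dependence, so ∂L/∂y = 0 and the Euler-Lagrange equation gives
    d/dx( y' / sqrt(1 + (y')^2) ) = 0  ⇒  y' / sqrt(1 + (y')^2) = const.
Hence y' is constant, so y(x) is affine.
Fitting the endpoints (-4, 1) and (3, -3):
    slope m = ((-3) − 1) / (3 − (-4)) = -4/7,
    intercept c = 1 − m·(-4) = -9/7.
Extremal: y(x) = (-4/7) x - 9/7.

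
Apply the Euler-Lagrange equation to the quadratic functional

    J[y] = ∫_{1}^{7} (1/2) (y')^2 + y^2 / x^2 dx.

The Lagrangian is L = (1/2) (y')^2 + y^2 / x^2.
Compute ∂L/∂y = 2y/x^2, ∂L/∂y' = y'.
The Euler-Lagrange equation d/dx(∂L/∂y') − ∂L/∂y = 0 reduces to
    y'' − 2/x^2 · y = 0  (x > 0).
Its general solution is
    y(x) = A x^2 + B / x,
with A, B fixed by the endpoint conditions.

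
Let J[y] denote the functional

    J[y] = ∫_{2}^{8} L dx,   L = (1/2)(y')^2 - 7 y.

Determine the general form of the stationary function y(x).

The Lagrangian is L = (1/2)(y')^2 - 7 y.
∂L/∂y = -7.
∂L/∂y' = y'.
The Euler-Lagrange equation d/dx(∂L/∂y') − ∂L/∂y = 0 becomes:
    y'' + 7 = 0
General solution: y(x) = -(7/2) x^2 + A x + B, where A and B are arbitrary constants fixed by the endpoint conditions.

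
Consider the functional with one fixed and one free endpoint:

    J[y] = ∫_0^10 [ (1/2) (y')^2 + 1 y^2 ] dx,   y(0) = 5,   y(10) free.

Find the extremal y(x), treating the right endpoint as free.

The Lagrangian L = (1/2) (y')^2 + 1 y^2 gives
    ∂L/∂y = 2 y,   ∂L/∂y' = y'.
Euler-Lagrange: y'' − 2 y = 0.
With k = sqrt(2), the general solution is
    y(x) = A cosh(sqrt(2) x) + B sinh(sqrt(2) x).
Fixed left endpoint y(0) = 5 ⇒ A = 5.
The right endpoint x = 10 is free, so the natural (transversality) condition is ∂L/∂y' |_{x=10} = 0, i.e. y'(10) = 0.
Compute y'(x) = A k sinh(k x) + B k cosh(k x), so
    y'(10) = A k sinh(k·10) + B k cosh(k·10) = 0
    ⇒ B = −A tanh(k·10) = − 5 tanh(sqrt(2)·10).
Therefore the extremal is
    y(x) = 5 cosh(sqrt(2) x) − 5 tanh(sqrt(2)·10) sinh(sqrt(2) x).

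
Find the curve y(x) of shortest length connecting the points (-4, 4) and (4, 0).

Arc-length functional: J[y] = ∫ sqrt(1 + (y')^2) dx.
Lagrangian L = sqrt(1 + (y')^2) has no explicit y dependence, so ∂L/∂y = 0 and the Euler-Lagrange equation gives
    d/dx( y' / sqrt(1 + (y')^2) ) = 0  ⇒  y' / sqrt(1 + (y')^2) = const.
Hence y' is constant, so y(x) is affine.
Fitting the endpoints (-4, 4) and (4, 0):
    slope m = (0 − 4) / (4 − (-4)) = -1/2,
    intercept c = 4 − m·(-4) = 2.
Extremal: y(x) = (-1/2) x + 2.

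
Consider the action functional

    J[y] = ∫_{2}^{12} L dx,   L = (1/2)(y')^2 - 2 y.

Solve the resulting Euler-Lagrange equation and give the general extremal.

The Lagrangian is L = (1/2)(y')^2 - 2 y.
∂L/∂y = -2.
∂L/∂y' = y'.
The Euler-Lagrange equation d/dx(∂L/∂y') − ∂L/∂y = 0 becomes:
    y'' + 2 = 0
General solution: y(x) = -x^2 + A x + B, where A and B are arbitrary constants fixed by the endpoint conditions.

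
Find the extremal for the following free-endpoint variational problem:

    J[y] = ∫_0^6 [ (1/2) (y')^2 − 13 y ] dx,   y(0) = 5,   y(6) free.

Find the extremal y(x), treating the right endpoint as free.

The Lagrangian L = (1/2) (y')^2 − 13 y gives
    ∂L/∂y = −13,   ∂L/∂y' = y'.
Euler-Lagrange: d/dx(y') − (−13) = 0, i.e. y'' + 13 = 0, so
    y(x) = −(13/2) x^2 + C1 x + C2.
Fixed left endpoint y(0) = 5 ⇒ C2 = 5.
The right endpoint x = 6 is free, so the natural (transversality) condition is ∂L/∂y' |_{x=6} = 0, i.e. y'(6) = 0.
Compute y'(x) = −13 x + C1, so y'(6) = −78 + C1 = 0 ⇒ C1 = 78.
Therefore the extremal is
    y(x) = −(13/2) x^2 + 78 x + 5.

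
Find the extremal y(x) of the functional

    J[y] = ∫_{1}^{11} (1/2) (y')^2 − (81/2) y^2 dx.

The Lagrangian is L = (1/2) (y')^2 − (81/2) y^2.
Compute ∂L/∂y = -81y, ∂L/∂y' = y'.
The Euler-Lagrange equation d/dx(∂L/∂y') − ∂L/∂y = 0 reduces to
    y'' + 81 y = 0.
Its general solution is
    y(x) = A sin(9x) + B cos(9x),
with A, B fixed by the endpoint conditions.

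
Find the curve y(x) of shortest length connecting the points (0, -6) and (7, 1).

Arc-length functional: J[y] = ∫ sqrt(1 + (y')^2) dx.
Lagrangian L = sqrt(1 + (y')^2) has no explicit y dependence, so ∂L/∂y = 0 and the Euler-Lagrange equation gives
    d/dx( y' / sqrt(1 + (y')^2) ) = 0  ⇒  y' / sqrt(1 + (y')^2) = const.
Hence y' is constant, so y(x) is affine.
Fitting the endpoints (0, -6) and (7, 1):
    slope m = (1 − (-6)) / (7 − 0) = 1,
    intercept c = (-6) − m·0 = -6.
Extremal: y(x) = x - 6.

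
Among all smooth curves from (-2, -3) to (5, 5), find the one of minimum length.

Arc-length functional: J[y] = ∫ sqrt(1 + (y')^2) dx.
Lagrangian L = sqrt(1 + (y')^2) has no explicit y dependence, so ∂L/∂y = 0 and the Euler-Lagrange equation gives
    d/dx( y' / sqrt(1 + (y')^2) ) = 0  ⇒  y' / sqrt(1 + (y')^2) = const.
Hence y' is constant, so y(x) is affine.
Fitting the endpoints (-2, -3) and (5, 5):
    slope m = (5 − (-3)) / (5 − (-2)) = 8/7,
    intercept c = (-3) − m·(-2) = -5/7.
Extremal: y(x) = (8/7) x - 5/7.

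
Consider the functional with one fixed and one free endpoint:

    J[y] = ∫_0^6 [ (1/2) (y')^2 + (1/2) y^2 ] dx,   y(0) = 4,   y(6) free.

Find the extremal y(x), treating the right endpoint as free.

The Lagrangian L = (1/2) (y')^2 + (1/2) y^2 gives
    ∂L/∂y = 1 y,   ∂L/∂y' = y'.
Euler-Lagrange: y'' − y = 0.
With k = 1, the general solution is
    y(x) = A cosh(x) + B sinh(x).
Fixed left endpoint y(0) = 4 ⇒ A = 4.
The right endpoint x = 6 is free, so the natural (transversality) condition is ∂L/∂y' |_{x=6} = 0, i.e. y'(6) = 0.
Compute y'(x) = A k sinh(k x) + B k cosh(k x), so
    y'(6) = A k sinh(k·6) + B k cosh(k·6) = 0
    ⇒ B = −A tanh(k·6) = − 4 tanh(1·6).
Therefore the extremal is
    y(x) = 4 cosh(1 x) − 4 tanh(1·6) sinh(1 x).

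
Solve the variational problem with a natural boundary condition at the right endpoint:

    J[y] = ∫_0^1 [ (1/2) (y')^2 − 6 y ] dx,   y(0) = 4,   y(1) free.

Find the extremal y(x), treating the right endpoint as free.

The Lagrangian L = (1/2) (y')^2 − 6 y gives
    ∂L/∂y = −6,   ∂L/∂y' = y'.
Euler-Lagrange: d/dx(y') − (−6) = 0, i.e. y'' + 6 = 0, so
    y(x) = −(6/2) x^2 + C1 x + C2.
Fixed left endpoint y(0) = 4 ⇒ C2 = 4.
The right endpoint x = 1 is free, so the natural (transversality) condition is ∂L/∂y' |_{x=1} = 0, i.e. y'(1) = 0.
Compute y'(x) = −6 x + C1, so y'(1) = −6 + C1 = 0 ⇒ C1 = 6.
Therefore the extremal is
    y(x) = −3 x^2 + 6 x + 4.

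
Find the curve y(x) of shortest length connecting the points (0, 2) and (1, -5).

Arc-length functional: J[y] = ∫ sqrt(1 + (y')^2) dx.
Lagrangian L = sqrt(1 + (y')^2) has no explicit y dependence, so ∂L/∂y = 0 and the Euler-Lagrange equation gives
    d/dx( y' / sqrt(1 + (y')^2) ) = 0  ⇒  y' / sqrt(1 + (y')^2) = const.
Hence y' is constant, so y(x) is affine.
Fitting the endpoints (0, 2) and (1, -5):
    slope m = ((-5) − 2) / (1 − 0) = -7,
    intercept c = 2 − m·0 = 2.
Extremal: y(x) = -7 x + 2.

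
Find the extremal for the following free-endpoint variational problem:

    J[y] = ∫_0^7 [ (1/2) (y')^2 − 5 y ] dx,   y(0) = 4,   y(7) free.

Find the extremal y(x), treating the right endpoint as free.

The Lagrangian L = (1/2) (y')^2 − 5 y gives
    ∂L/∂y = −5,   ∂L/∂y' = y'.
Euler-Lagrange: d/dx(y') − (−5) = 0, i.e. y'' + 5 = 0, so
    y(x) = −(5/2) x^2 + C1 x + C2.
Fixed left endpoint y(0) = 4 ⇒ C2 = 4.
The right endpoint x = 7 is free, so the natural (transversality) condition is ∂L/∂y' |_{x=7} = 0, i.e. y'(7) = 0.
Compute y'(x) = −5 x + C1, so y'(7) = −35 + C1 = 0 ⇒ C1 = 35.
Therefore the extremal is
    y(x) = −(5/2) x^2 + 35 x + 4.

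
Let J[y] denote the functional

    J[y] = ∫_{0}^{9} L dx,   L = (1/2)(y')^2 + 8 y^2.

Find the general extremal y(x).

The Lagrangian is L = (1/2)(y')^2 + 8 y^2.
∂L/∂y = 16y.
∂L/∂y' = y'.
The Euler-Lagrange equation d/dx(∂L/∂y') − ∂L/∂y = 0 becomes:
    y'' - 16 y = 0
General solution: y(x) = A e^(4x) + B e^(-4x), where A and B are arbitrary constants fixed by the endpoint conditions.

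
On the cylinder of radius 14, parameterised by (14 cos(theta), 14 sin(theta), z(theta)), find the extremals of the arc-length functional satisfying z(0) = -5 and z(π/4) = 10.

Parameterise the cylinder of radius R = 14 as
    r(θ) = (14 cos θ, 14 sin θ, z(θ)).
The arc-length element is
    ds = sqrt(196 + (dz/dθ)^2) dθ,
so the Lagrangian is L = sqrt(196 + z'^2).
L depends on z' only, not on z or θ, so ∂L/∂z = 0 and
    ∂L/∂z' = z' / sqrt(196 + z'^2).
The Euler-Lagrange equation gives
    d/dθ( z' / sqrt(196 + z'^2) ) = 0,
so z' is constant. Integrating once:
    z(θ) = a θ + b,
a helix on the cylinder (a straight line when the cylinder is unrolled). The constants a, b are determined by the endpoint conditions.
With endpoint conditions z(0) = -5 and z(π/4) = 10: from z(0) = b we get b = -5, and a·π/4 + -5 = 10 gives a = 60/π, so
    z(θ) = (60/π) θ − 5.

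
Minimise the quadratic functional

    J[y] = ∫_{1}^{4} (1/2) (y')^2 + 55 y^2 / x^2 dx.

The Lagrangian is L = (1/2) (y')^2 + 55 y^2 / x^2.
Compute ∂L/∂y = 110y/x^2, ∂L/∂y' = y'.
The Euler-Lagrange equation d/dx(∂L/∂y') − ∂L/∂y = 0 reduces to
    y'' − 110/x^2 · y = 0  (x > 0).
Its general solution is
    y(x) = A x^11 + B x^(-10),
with A, B fixed by the endpoint conditions.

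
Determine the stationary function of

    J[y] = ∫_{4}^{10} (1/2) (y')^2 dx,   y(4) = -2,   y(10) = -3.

The Lagrangian is L = (1/2) (y')^2.
Compute ∂L/∂y = 0, ∂L/∂y' = y'.
The Euler-Lagrange equation d/dx(∂L/∂y') − ∂L/∂y = 0 reduces to
    y'' = 0.
Its general solution is
    y(x) = A x + B,
with A, B fixed by the endpoint conditions.
Applying the endpoint conditions y(4) = -2 and y(10) = -3: solve A·4 + B = -2 and A·10 + B = -3. Subtracting gives A(10 − 4) = -3 − -2, so A = -1/6, and B = -2 − A·4 = -4/3. Therefore
    y(x) = (-1/6) x - 4/3.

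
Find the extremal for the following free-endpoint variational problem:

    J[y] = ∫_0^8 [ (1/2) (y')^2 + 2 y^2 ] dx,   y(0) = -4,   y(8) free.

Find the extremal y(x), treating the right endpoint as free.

The Lagrangian L = (1/2) (y')^2 + 2 y^2 gives
    ∂L/∂y = 4 y,   ∂L/∂y' = y'.
Euler-Lagrange: y'' − 4 y = 0.
With k = 2, the general solution is
    y(x) = A cosh(2 x) + B sinh(2 x).
Fixed left endpoint y(0) = -4 ⇒ A = -4.
The right endpoint x = 8 is free, so the natural (transversality) condition is ∂L/∂y' |_{x=8} = 0, i.e. y'(8) = 0.
Compute y'(x) = A k sinh(k x) + B k cosh(k x), so
    y'(8) = A k sinh(k·8) + B k cosh(k·8) = 0
    ⇒ B = −A tanh(k·8) = 4 tanh(2·8).
Therefore the extremal is
    y(x) = −4 cosh(2 x) + 4 tanh(2·8) sinh(2 x).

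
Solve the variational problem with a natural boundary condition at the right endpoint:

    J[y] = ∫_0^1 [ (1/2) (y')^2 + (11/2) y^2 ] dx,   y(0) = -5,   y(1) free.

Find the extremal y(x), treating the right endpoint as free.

The Lagrangian L = (1/2) (y')^2 + (11/2) y^2 gives
    ∂L/∂y = 11 y,   ∂L/∂y' = y'.
Euler-Lagrange: y'' − 11 y = 0.
With k = sqrt(11), the general solution is
    y(x) = A cosh(sqrt(11) x) + B sinh(sqrt(11) x).
Fixed left endpoint y(0) = -5 ⇒ A = -5.
The right endpoint x = 1 is free, so the natural (transversality) condition is ∂L/∂y' |_{x=1} = 0, i.e. y'(1) = 0.
Compute y'(x) = A k sinh(k x) + B k cosh(k x), so
    y'(1) = A k sinh(k·1) + B k cosh(k·1) = 0
    ⇒ B = −A tanh(k·1) = 5 tanh(sqrt(11)·1).
Therefore the extremal is
    y(x) = −5 cosh(sqrt(11) x) + 5 tanh(sqrt(11)·1) sinh(sqrt(11) x).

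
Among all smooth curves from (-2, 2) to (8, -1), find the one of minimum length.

Arc-length functional: J[y] = ∫ sqrt(1 + (y')^2) dx.
Lagrangian L = sqrt(1 + (y')^2) has no explicit y dependence, so ∂L/∂y = 0 and the Euler-Lagrange equation gives
    d/dx( y' / sqrt(1 + (y')^2) ) = 0  ⇒  y' / sqrt(1 + (y')^2) = const.
Hence y' is constant, so y(x) is affine.
Fitting the endpoints (-2, 2) and (8, -1):
    slope m = ((-1) − 2) / (8 − (-2)) = -3/10,
    intercept c = 2 − m·(-2) = 7/5.
Extremal: y(x) = (-3/10) x + 7/5.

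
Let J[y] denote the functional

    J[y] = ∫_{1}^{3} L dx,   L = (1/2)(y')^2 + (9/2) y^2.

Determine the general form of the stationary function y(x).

The Lagrangian is L = (1/2)(y')^2 + (9/2) y^2.
∂L/∂y = 9y.
∂L/∂y' = y'.
The Euler-Lagrange equation d/dx(∂L/∂y') − ∂L/∂y = 0 becomes:
    y'' - 9 y = 0
General solution: y(x) = A e^(3x) + B e^(-3x), where A and B are arbitrary constants fixed by the endpoint conditions.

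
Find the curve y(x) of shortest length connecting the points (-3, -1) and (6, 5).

Arc-length functional: J[y] = ∫ sqrt(1 + (y')^2) dx.
Lagrangian L = sqrt(1 + (y')^2) has no explicit y dependence, so ∂L/∂y = 0 and the Euler-Lagrange equation gives
    d/dx( y' / sqrt(1 + (y')^2) ) = 0  ⇒  y' / sqrt(1 + (y')^2) = const.
Hence y' is constant, so y(x) is affine.
Fitting the endpoints (-3, -1) and (6, 5):
    slope m = (5 − (-1)) / (6 − (-3)) = 2/3,
    intercept c = (-1) − m·(-3) = 1.
Extremal: y(x) = (2/3) x + 1.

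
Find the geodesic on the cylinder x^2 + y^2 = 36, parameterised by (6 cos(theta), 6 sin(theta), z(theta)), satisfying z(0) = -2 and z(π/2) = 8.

Parameterise the cylinder of radius R = 6 as
    r(θ) = (6 cos θ, 6 sin θ, z(θ)).
The arc-length element is
    ds = sqrt(36 + (dz/dθ)^2) dθ,
so the Lagrangian is L = sqrt(36 + z'^2).
L depends on z' only, not on z or θ, so ∂L/∂z = 0 and
    ∂L/∂z' = z' / sqrt(36 + z'^2).
The Euler-Lagrange equation gives
    d/dθ( z' / sqrt(36 + z'^2) ) = 0,
so z' is constant. Integrating once:
    z(θ) = a θ + b,
a helix on the cylinder (a straight line when the cylinder is unrolled). The constants a, b are determined by the endpoint conditions.
With endpoint conditions z(0) = -2 and z(π/2) = 8: from z(0) = b we get b = -2, and a·π/2 + -2 = 8 gives a = 20/π, so
    z(θ) = (20/π) θ − 2.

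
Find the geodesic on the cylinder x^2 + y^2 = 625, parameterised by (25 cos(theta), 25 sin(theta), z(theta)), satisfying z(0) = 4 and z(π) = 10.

Parameterise the cylinder of radius R = 25 as
    r(θ) = (25 cos θ, 25 sin θ, z(θ)).
The arc-length element is
    ds = sqrt(625 + (dz/dθ)^2) dθ,
so the Lagrangian is L = sqrt(625 + z'^2).
L depends on z' only, not on z or θ, so ∂L/∂z = 0 and
    ∂L/∂z' = z' / sqrt(625 + z'^2).
The Euler-Lagrange equation gives
    d/dθ( z' / sqrt(625 + z'^2) ) = 0,
so z' is constant. Integrating once:
    z(θ) = a θ + b,
a helix on the cylinder (a straight line when the cylinder is unrolled). The constants a, b are determined by the endpoint conditions.
With endpoint conditions z(0) = 4 and z(π) = 10: from z(0) = b we get b = 4, and a·π + 4 = 10 gives a = 6/π, so
    z(θ) = (6/π) θ + 4.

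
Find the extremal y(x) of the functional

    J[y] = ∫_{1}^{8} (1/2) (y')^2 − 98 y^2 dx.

The Lagrangian is L = (1/2) (y')^2 − 98 y^2.
Compute ∂L/∂y = -196y, ∂L/∂y' = y'.
The Euler-Lagrange equation d/dx(∂L/∂y') − ∂L/∂y = 0 reduces to
    y'' + 196 y = 0.
Its general solution is
    y(x) = A sin(14x) + B cos(14x),
with A, B fixed by the endpoint conditions.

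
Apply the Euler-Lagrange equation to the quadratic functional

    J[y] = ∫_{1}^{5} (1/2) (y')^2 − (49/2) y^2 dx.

The Lagrangian is L = (1/2) (y')^2 − (49/2) y^2.
Compute ∂L/∂y = -49y, ∂L/∂y' = y'.
The Euler-Lagrange equation d/dx(∂L/∂y') − ∂L/∂y = 0 reduces to
    y'' + 49 y = 0.
Its general solution is
    y(x) = A sin(7x) + B cos(7x),
with A, B fixed by the endpoint conditions.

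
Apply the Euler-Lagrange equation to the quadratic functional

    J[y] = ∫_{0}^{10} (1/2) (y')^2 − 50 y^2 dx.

The Lagrangian is L = (1/2) (y')^2 − 50 y^2.
Compute ∂L/∂y = -100y, ∂L/∂y' = y'.
The Euler-Lagrange equation d/dx(∂L/∂y') − ∂L/∂y = 0 reduces to
    y'' + 100 y = 0.
Its general solution is
    y(x) = A sin(10x) + B cos(10x),
with A, B fixed by the endpoint conditions.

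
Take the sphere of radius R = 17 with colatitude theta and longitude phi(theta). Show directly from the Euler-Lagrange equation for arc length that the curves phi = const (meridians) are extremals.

On the sphere of radius R = 17 with spherical coordinates (θ, φ), the induced metric is
    ds^2 = 289(dθ^2 + sin^2(θ) dφ^2).
Using θ as the parameter, the arc-length functional becomes
    J[φ] = ∫ 17 sqrt(1 + sin^2(θ) (dφ/dθ)^2) dθ.
So L = 17 sqrt(1 + sin^2(θ) φ'^2). Compute
    ∂L/∂φ = 0  (L has no explicit φ dependence),
    ∂L/∂φ' = 17 sin^2(θ) φ' / sqrt(1 + sin^2(θ) φ'^2).
For the candidate φ(θ) = c (constant), φ' = 0, so ∂L/∂φ' evaluated along the candidate vanishes, and ∂L/∂φ is identically zero. Hence
    d/dθ(∂L/∂φ') − ∂L/∂φ = 0
is satisfied. Therefore meridians φ = const are extremals of arc length — they are geodesics on the sphere.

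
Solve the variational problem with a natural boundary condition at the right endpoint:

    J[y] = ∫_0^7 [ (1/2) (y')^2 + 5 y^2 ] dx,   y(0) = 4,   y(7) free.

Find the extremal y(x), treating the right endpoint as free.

The Lagrangian L = (1/2) (y')^2 + 5 y^2 gives
    ∂L/∂y = 10 y,   ∂L/∂y' = y'.
Euler-Lagrange: y'' − 10 y = 0.
With k = sqrt(10), the general solution is
    y(x) = A cosh(sqrt(10) x) + B sinh(sqrt(10) x).
Fixed left endpoint y(0) = 4 ⇒ A = 4.
The right endpoint x = 7 is free, so the natural (transversality) condition is ∂L/∂y' |_{x=7} = 0, i.e. y'(7) = 0.
Compute y'(x) = A k sinh(k x) + B k cosh(k x), so
    y'(7) = A k sinh(k·7) + B k cosh(k·7) = 0
    ⇒ B = −A tanh(k·7) = − 4 tanh(sqrt(10)·7).
Therefore the extremal is
    y(x) = 4 cosh(sqrt(10) x) − 4 tanh(sqrt(10)·7) sinh(sqrt(10) x).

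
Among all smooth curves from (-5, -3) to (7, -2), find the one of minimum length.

Arc-length functional: J[y] = ∫ sqrt(1 + (y')^2) dx.
Lagrangian L = sqrt(1 + (y')^2) has no explicit y dependence, so ∂L/∂y = 0 and the Euler-Lagrange equation gives
    d/dx( y' / sqrt(1 + (y')^2) ) = 0  ⇒  y' / sqrt(1 + (y')^2) = const.
Hence y' is constant, so y(x) is affine.
Fitting the endpoints (-5, -3) and (7, -2):
    slope m = ((-2) − (-3)) / (7 − (-5)) = 1/12,
    intercept c = (-3) − m·(-5) = -31/12.
Extremal: y(x) = (1/12) x - 31/12.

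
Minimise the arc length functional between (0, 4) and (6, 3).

Arc-length functional: J[y] = ∫ sqrt(1 + (y')^2) dx.
Lagrangian L = sqrt(1 + (y')^2) has no explicit y dependence, so ∂L/∂y = 0 and the Euler-Lagrange equation gives
    d/dx( y' / sqrt(1 + (y')^2) ) = 0  ⇒  y' / sqrt(1 + (y')^2) = const.
Hence y' is constant, so y(x) is affine.
Fitting the endpoints (0, 4) and (6, 3):
    slope m = (3 − 4) / (6 − 0) = -1/6,
    intercept c = 4 − m·0 = 4.
Extremal: y(x) = (-1/6) x + 4.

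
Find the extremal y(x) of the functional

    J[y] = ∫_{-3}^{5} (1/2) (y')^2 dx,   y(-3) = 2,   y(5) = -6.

The Lagrangian is L = (1/2) (y')^2.
Compute ∂L/∂y = 0, ∂L/∂y' = y'.
The Euler-Lagrange equation d/dx(∂L/∂y') − ∂L/∂y = 0 reduces to
    y'' = 0.
Its general solution is
    y(x) = A x + B,
with A, B fixed by the endpoint conditions.
Applying the endpoint conditions y(-3) = 2 and y(5) = -6: solve A·-3 + B = 2 and A·5 + B = -6. Subtracting gives A(5 − -3) = -6 − 2, so A = -1, and B = 2 − A·-3 = -1. Therefore
    y(x) = -x - 1.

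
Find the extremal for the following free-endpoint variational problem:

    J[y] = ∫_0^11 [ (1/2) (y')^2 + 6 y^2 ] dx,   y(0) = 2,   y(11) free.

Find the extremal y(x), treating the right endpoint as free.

The Lagrangian L = (1/2) (y')^2 + 6 y^2 gives
    ∂L/∂y = 12 y,   ∂L/∂y' = y'.
Euler-Lagrange: y'' − 12 y = 0.
With k = sqrt(12), the general solution is
    y(x) = A cosh(sqrt(12) x) + B sinh(sqrt(12) x).
Fixed left endpoint y(0) = 2 ⇒ A = 2.
The right endpoint x = 11 is free, so the natural (transversality) condition is ∂L/∂y' |_{x=11} = 0, i.e. y'(11) = 0.
Compute y'(x) = A k sinh(k x) + B k cosh(k x), so
    y'(11) = A k sinh(k·11) + B k cosh(k·11) = 0
    ⇒ B = −A tanh(k·11) = − 2 tanh(sqrt(12)·11).
Therefore the extremal is
    y(x) = 2 cosh(sqrt(12) x) − 2 tanh(sqrt(12)·11) sinh(sqrt(12) x).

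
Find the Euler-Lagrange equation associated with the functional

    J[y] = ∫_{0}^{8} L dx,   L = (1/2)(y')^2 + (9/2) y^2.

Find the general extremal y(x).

The Lagrangian is L = (1/2)(y')^2 + (9/2) y^2.
∂L/∂y = 9y.
∂L/∂y' = y'.
The Euler-Lagrange equation d/dx(∂L/∂y') − ∂L/∂y = 0 becomes:
    y'' - 9 y = 0
General solution: y(x) = A e^(3x) + B e^(-3x), where A and B are arbitrary constants fixed by the endpoint conditions.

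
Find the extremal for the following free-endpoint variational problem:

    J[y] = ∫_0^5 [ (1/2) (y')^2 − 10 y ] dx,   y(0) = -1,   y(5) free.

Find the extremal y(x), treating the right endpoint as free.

The Lagrangian L = (1/2) (y')^2 − 10 y gives
    ∂L/∂y = −10,   ∂L/∂y' = y'.
Euler-Lagrange: d/dx(y') − (−10) = 0, i.e. y'' + 10 = 0, so
    y(x) = −(10/2) x^2 + C1 x + C2.
Fixed left endpoint y(0) = -1 ⇒ C2 = -1.
The right endpoint x = 5 is free, so the natural (transversality) condition is ∂L/∂y' |_{x=5} = 0, i.e. y'(5) = 0.
Compute y'(x) = −10 x + C1, so y'(5) = −50 + C1 = 0 ⇒ C1 = 50.
Therefore the extremal is
    y(x) = −5 x^2 + 50 x − 1.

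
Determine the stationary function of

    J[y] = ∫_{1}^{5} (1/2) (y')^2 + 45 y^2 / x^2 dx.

The Lagrangian is L = (1/2) (y')^2 + 45 y^2 / x^2.
Compute ∂L/∂y = 90y/x^2, ∂L/∂y' = y'.
The Euler-Lagrange equation d/dx(∂L/∂y') − ∂L/∂y = 0 reduces to
    y'' − 90/x^2 · y = 0  (x > 0).
Its general solution is
    y(x) = A x^10 + B x^(-9),
with A, B fixed by the endpoint conditions.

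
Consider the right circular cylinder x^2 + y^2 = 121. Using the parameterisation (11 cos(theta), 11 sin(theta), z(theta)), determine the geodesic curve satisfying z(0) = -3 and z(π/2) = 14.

Parameterise the cylinder of radius R = 11 as
    r(θ) = (11 cos θ, 11 sin θ, z(θ)).
The arc-length element is
    ds = sqrt(121 + (dz/dθ)^2) dθ,
so the Lagrangian is L = sqrt(121 + z'^2).
L depends on z' only, not on z or θ, so ∂L/∂z = 0 and
    ∂L/∂z' = z' / sqrt(121 + z'^2).
The Euler-Lagrange equation gives
    d/dθ( z' / sqrt(121 + z'^2) ) = 0,
so z' is constant. Integrating once:
    z(θ) = a θ + b,
a helix on the cylinder (a straight line when the cylinder is unrolled). The constants a, b are determined by the endpoint conditions.
With endpoint conditions z(0) = -3 and z(π/2) = 14: from z(0) = b we get b = -3, and a·π/2 + -3 = 14 gives a = 34/π, so
    z(θ) = (34/π) θ − 3.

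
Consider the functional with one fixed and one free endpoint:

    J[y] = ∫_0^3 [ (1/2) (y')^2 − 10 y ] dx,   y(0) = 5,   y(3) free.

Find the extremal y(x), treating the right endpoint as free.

The Lagrangian L = (1/2) (y')^2 − 10 y gives
    ∂L/∂y = −10,   ∂L/∂y' = y'.
Euler-Lagrange: d/dx(y') − (−10) = 0, i.e. y'' + 10 = 0, so
    y(x) = −(10/2) x^2 + C1 x + C2.
Fixed left endpoint y(0) = 5 ⇒ C2 = 5.
The right endpoint x = 3 is free, so the natural (transversality) condition is ∂L/∂y' |_{x=3} = 0, i.e. y'(3) = 0.
Compute y'(x) = −10 x + C1, so y'(3) = −30 + C1 = 0 ⇒ C1 = 30.
Therefore the extremal is
    y(x) = −5 x^2 + 30 x + 5.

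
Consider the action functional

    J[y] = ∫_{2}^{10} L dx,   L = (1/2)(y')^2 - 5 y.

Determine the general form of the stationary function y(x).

The Lagrangian is L = (1/2)(y')^2 - 5 y.
∂L/∂y = -5.
∂L/∂y' = y'.
The Euler-Lagrange equation d/dx(∂L/∂y') − ∂L/∂y = 0 becomes:
    y'' + 5 = 0
General solution: y(x) = -(5/2) x^2 + A x + B, where A and B are arbitrary constants fixed by the endpoint conditions.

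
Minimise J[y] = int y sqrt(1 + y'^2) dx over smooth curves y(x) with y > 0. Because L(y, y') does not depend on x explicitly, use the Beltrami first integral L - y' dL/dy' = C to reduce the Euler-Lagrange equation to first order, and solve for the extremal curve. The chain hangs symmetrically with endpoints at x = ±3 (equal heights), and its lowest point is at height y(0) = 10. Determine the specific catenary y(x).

The Lagrangian L(y, y') = y sqrt(1 + y'^2) has no explicit x dependence, so the Beltrami identity applies:
    L − y' ∂L/∂y' = C.
Compute ∂L/∂y' = y · y' / sqrt(1 + y'^2). Then
    L − y' ∂L/∂y'
    = y sqrt(1 + y'^2) − y · y'^2 / sqrt(1 + y'^2)
    = y (1 + y'^2 − y'^2) / sqrt(1 + y'^2)
    = y / sqrt(1 + y'^2) = C.
Squaring gives y^2 = C^2 (1 + y'^2), i.e.
    y'^2 = y^2 / C^2 − 1.
Separating variables,
    dy / sqrt(y^2 − C^2) = dx / C,
and integrating gives arccosh(y / C) = (x − a)/C, so
    y(x) = C cosh((x − a)/C),
the catenary. The constants C and a are fixed by the two endpoint conditions (and, for the hanging-chain problem, the length constraint selects C).
Now fit the given data. The endpoints x = ±3 are symmetric at equal height, so the catenary is even about its minimum: a = 0 and y(x) = C cosh(x/C). The lowest point is y(0) = C cosh(0) = C, and we are told y(0) = 10, so C = 10. Therefore
    y(x) = 10 cosh(x/10),
and at the endpoints
    y(±3) = 10 cosh(3/10).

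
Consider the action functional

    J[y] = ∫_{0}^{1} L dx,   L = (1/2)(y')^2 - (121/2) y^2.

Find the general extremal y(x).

The Lagrangian is L = (1/2)(y')^2 - (121/2) y^2.
∂L/∂y = -121y.
∂L/∂y' = y'.
The Euler-Lagrange equation d/dx(∂L/∂y') − ∂L/∂y = 0 becomes:
    y'' + 121 y = 0
General solution: y(x) = A sin(11x) + B cos(11x), where A and B are arbitrary constants fixed by the endpoint conditions.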